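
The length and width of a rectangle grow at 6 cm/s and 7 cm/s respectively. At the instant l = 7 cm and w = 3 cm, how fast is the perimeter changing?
26 cm/s

P = 2(l + w)
dP/dt = 2(dl/dt + dw/dt) = 2(6 + 7) = 26 cm/s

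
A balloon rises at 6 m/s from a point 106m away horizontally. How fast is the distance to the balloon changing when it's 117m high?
702√997/4985 ≈ 4.447 m/s

z² = 106² + y²
z = √(106² + 117²) = 5√997
dz/dt = y/z · dy/dt = 117/(5√997) · 6 = 702√997/4985 ≈ 4.447 m/s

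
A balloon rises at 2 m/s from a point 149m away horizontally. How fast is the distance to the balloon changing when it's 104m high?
208√33017/33017 ≈ 1.145 m/s

z² = 149² + y²
z = √(149² + 104²) = √33017
dz/dt = y/z · dy/dt = 104/√33017 · 2 = 208√33017/33017 ≈ 1.145 m/s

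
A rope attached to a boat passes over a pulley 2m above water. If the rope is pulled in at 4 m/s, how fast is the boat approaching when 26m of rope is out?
13√42/21 ≈ 4.012 m/s

rope² = x² + 2²
x = √(26² - 2²) = 4√42
dx/dt = (rope/x) · d(rope)/dt = (26/(4√42)) · (-4) = -13√42/21 m/s
The boat approaches at 13√42/21 ≈ 4.012 m/s.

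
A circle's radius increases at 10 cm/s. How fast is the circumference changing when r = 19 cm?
20π cm/s

C = 2πr
dC/dt = 2π · dr/dt = 2π · 10 = 20π cm/s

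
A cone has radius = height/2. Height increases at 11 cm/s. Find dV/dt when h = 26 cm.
1859π cm³/s

V = (1/3)π(h/2)²h = πh³/12
dV/dt = πh²/4 · 11
At h = 26: dV/dt = 1859π cm³/s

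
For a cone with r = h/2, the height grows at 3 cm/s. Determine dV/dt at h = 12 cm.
108π cm³/s

V = (1/3)π(h/2)²h = πh³/12
dV/dt = πh²/4 · 3
At h = 12: dV/dt = 108π cm³/s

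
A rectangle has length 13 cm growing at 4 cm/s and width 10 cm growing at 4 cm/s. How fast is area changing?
92 cm²/s

A = lw
dA/dt = w·dl/dt + l·dw/dt = 10·4 + 13·4 = 92 cm²/s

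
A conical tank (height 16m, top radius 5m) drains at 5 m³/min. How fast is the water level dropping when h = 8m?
4/(5π) ≈ 0.2546 m/min

r/h = 5/16, so r = (5/16)h
V = (1/3)πr²h = (1/3)π((5/16)h)²h = (25/768)πh³
dV/dh = (25/256)πh²
dh/dt = (dV/dt)/(dV/dh) = -5/((25/256)π·8²) = -4/(5π) m/min
The level is dropping at 4/(5π) ≈ 0.2546 m/min.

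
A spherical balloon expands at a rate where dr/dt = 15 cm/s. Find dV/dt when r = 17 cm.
17340π cm³/s

V = (4/3)πr³
dV/dt = dV/dr · dr/dt = 4πr² · 15
At r = 17: dV/dt = 17340π cm³/s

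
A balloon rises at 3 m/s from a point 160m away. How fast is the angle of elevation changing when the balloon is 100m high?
0.013483 rad/s

tan(θ) = y/160
sec²(θ) · dθ/dt = (1/160) · dy/dt
dθ/dt = cos²(θ)/160 · 3 = 160/(160² + 100²) · 3
dθ/dt = 0.013483 rad/s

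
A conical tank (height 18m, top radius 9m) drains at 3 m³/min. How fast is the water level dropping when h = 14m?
3/(49π) ≈ 0.01949 m/min

r/h = 9/18, so r = (1/2)h
V = (1/3)πr²h = (1/3)π((1/2)h)²h = (1/12)πh³
dV/dh = (1/4)πh²
dh/dt = (dV/dt)/(dV/dh) = -3/((1/4)π·14²) = -3/(49π) m/min
The level is dropping at 3/(49π) ≈ 0.01949 m/min.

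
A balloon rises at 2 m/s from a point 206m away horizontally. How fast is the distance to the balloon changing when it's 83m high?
166√1973/9865 ≈ 0.7474 m/s

z² = 206² + y²
z = √(206² + 83²) = 5√1973
dz/dt = y/z · dy/dt = 83/(5√1973) · 2 = 166√1973/9865 ≈ 0.7474 m/s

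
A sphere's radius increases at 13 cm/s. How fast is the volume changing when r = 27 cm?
37908π cm³/s

V = (4/3)πr³
dV/dt = dV/dr · dr/dt = 4πr² · 13
At r = 27: dV/dt = 37908π cm³/s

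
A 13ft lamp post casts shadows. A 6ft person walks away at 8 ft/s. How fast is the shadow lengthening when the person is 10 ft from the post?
48/7 ft/s

By similar triangles: 13/(x+s) = 6/s
Solving: s = 6x/7
ds/dt = 6/7 · dx/dt = 6/7 · 8 = 48/7 ft/s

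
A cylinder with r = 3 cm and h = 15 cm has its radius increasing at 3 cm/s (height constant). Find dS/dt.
126π cm²/s

S = 2πrh + 2πr² (lateral + bases)
dS/dt = (2πh + 4πr)·dr/dt = (2π·15 + 4π·3)·3
= 126π cm²/s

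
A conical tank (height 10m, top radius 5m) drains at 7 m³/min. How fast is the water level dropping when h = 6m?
7/(9π) ≈ 0.2476 m/min

r/h = 5/10, so r = (1/2)h
V = (1/3)πr²h = (1/3)π((1/2)h)²h = (1/12)πh³
dV/dh = (1/4)πh²
dh/dt = (dV/dt)/(dV/dh) = -7/((1/4)π·6²) = -7/(9π) m/min
The level is dropping at 7/(9π) ≈ 0.2476 m/min.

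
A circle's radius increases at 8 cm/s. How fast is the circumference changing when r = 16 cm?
16π cm/s

C = 2πr
dC/dt = 2π · dr/dt = 2π · 8 = 16π cm/s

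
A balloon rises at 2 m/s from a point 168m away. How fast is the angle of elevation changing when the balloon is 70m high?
0.010144 rad/s

tan(θ) = y/168
sec²(θ) · dθ/dt = (1/168) · dy/dt
dθ/dt = cos²(θ)/168 · 2 = 168/(168² + 70²) · 2
dθ/dt = 0.010144 rad/s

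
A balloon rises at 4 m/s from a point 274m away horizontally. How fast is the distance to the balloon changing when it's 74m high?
74√20138/10069 ≈ 1.043 m/s

z² = 274² + y²
z = √(274² + 74²) = 2√20138
dz/dt = y/z · dy/dt = 74/(2√20138) · 4 = 74√20138/10069 ≈ 1.043 m/s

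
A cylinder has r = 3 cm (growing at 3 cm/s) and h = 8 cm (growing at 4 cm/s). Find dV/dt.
180π cm³/s

V = πr²h
dV/dt = 2πrh·dr/dt + πr²·dh/dt
= 2π(3)(8)(3) + π(3)²(4)
= 180π cm³/s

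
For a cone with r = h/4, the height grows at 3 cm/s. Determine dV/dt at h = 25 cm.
1875π/16 cm³/s

V = (1/3)π(h/4)²h = πh³/48
dV/dt = πh²/16 · 3
At h = 25: dV/dt = 1875π/16 cm³/s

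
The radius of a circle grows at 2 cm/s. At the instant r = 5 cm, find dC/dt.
4π cm/s

C = 2πr
dC/dt = 2π · dr/dt = 2π · 2 = 4π cm/s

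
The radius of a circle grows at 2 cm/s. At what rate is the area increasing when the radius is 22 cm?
88π cm²/s

A = πr²
dA/dt = 2πr · dr/dt = 2π(22)(2) = 88π cm²/s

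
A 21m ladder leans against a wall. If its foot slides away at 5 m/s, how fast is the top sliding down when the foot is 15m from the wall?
25√6/12 ≈ 5.103 m/s

x² + y² = 21²
2x·dx/dt + 2y·dy/dt = 0
dy/dt = -x/y · dx/dt = -15/(6√6) · 5 = -25√6/12 m/s
The top is descending at 25√6/12 ≈ 5.103 m/s.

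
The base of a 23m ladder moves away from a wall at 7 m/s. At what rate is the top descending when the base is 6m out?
42√493/493 ≈ 1.892 m/s

x² + y² = 23²
2x·dx/dt + 2y·dy/dt = 0
dy/dt = -x/y · dx/dt = -6/√493 · 7 = -42√493/493 m/s
The top is descending at 42√493/493 ≈ 1.892 m/s.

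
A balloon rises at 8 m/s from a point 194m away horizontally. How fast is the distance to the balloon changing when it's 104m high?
416√12113/12113 ≈ 3.78 m/s

z² = 194² + y²
z = √(194² + 104²) = 2√12113
dz/dt = y/z · dy/dt = 104/(2√12113) · 8 = 416√12113/12113 ≈ 3.78 m/s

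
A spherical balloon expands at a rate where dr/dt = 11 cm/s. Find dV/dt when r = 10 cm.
4400π cm³/s

V = (4/3)πr³
dV/dt = dV/dr · dr/dt = 4πr² · 11
At r = 10: dV/dt = 4400π cm³/s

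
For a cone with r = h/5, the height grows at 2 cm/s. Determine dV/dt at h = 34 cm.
2312π/25 cm³/s

V = (1/3)π(h/5)²h = πh³/75
dV/dt = πh²/25 · 2
At h = 34: dV/dt = 2312π/25 cm³/s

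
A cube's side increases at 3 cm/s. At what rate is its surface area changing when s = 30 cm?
1080 cm²/s

A = 6s²
dA/dt = 12s · ds/dt = 12·30·3 = 1080 cm²/s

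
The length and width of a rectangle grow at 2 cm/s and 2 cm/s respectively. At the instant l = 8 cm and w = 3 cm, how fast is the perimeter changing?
8 cm/s

P = 2(l + w)
dP/dt = 2(dl/dt + dw/dt) = 2(2 + 2) = 8 cm/s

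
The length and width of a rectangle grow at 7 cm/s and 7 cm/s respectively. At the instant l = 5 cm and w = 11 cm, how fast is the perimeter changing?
28 cm/s

P = 2(l + w)
dP/dt = 2(dl/dt + dw/dt) = 2(7 + 7) = 28 cm/s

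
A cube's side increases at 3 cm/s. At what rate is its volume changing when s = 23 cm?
4761 cm³/s

V = s³
dV/dt = 3s² · ds/dt = 3·23²·3 = 4761 cm³/s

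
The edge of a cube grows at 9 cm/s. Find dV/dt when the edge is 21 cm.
11907 cm³/s

V = s³
dV/dt = 3s² · ds/dt = 3·21²·9 = 11907 cm³/s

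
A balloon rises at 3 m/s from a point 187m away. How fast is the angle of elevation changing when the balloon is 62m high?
0.014454 rad/s

tan(θ) = y/187
sec²(θ) · dθ/dt = (1/187) · dy/dt
dθ/dt = cos²(θ)/187 · 3 = 187/(187² + 62²) · 3
dθ/dt = 0.014454 rad/s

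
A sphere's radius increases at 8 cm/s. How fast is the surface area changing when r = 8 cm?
512π cm²/s

S = 4πr²
dS/dt = dS/dr · dr/dt = 8πr · 8
At r = 8: dS/dt = 512π cm²/s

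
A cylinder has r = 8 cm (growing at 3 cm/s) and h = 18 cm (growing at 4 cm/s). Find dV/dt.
1120π cm³/s

V = πr²h
dV/dt = 2πrh·dr/dt + πr²·dh/dt
= 2π(8)(18)(3) + π(8)²(4)
= 1120π cm³/s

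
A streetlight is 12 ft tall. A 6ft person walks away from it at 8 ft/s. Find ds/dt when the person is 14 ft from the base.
8 ft/s

By similar triangles: 12/(x+s) = 6/s
Solving: s = 6x/6
ds/dt = 6/6 · dx/dt = 1 · 8 = 8 ft/s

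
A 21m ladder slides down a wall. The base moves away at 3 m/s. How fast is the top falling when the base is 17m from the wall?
51√38/76 ≈ 4.137 m/s

x² + y² = 21²
2x·dx/dt + 2y·dy/dt = 0
dy/dt = -x/y · dx/dt = -17/(2√38) · 3 = -51√38/76 m/s
The top is descending at 51√38/76 ≈ 4.137 m/s.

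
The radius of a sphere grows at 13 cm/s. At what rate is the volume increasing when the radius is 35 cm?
63700π cm³/s

V = (4/3)πr³
dV/dt = dV/dr · dr/dt = 4πr² · 13
At r = 35: dV/dt = 63700π cm³/s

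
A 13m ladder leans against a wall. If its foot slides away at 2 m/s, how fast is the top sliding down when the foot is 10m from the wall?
20√69/69 ≈ 2.408 m/s

x² + y² = 13²
2x·dx/dt + 2y·dy/dt = 0
dy/dt = -x/y · dx/dt = -10/√69 · 2 = -20√69/69 m/s
The top is descending at 20√69/69 ≈ 2.408 m/s.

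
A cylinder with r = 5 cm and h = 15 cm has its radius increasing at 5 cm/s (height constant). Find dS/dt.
250π cm²/s

S = 2πrh + 2πr² (lateral + bases)
dS/dt = (2πh + 4πr)·dr/dt = (2π·15 + 4π·5)·5
= 250π cm²/s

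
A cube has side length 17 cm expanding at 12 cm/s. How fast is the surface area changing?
2448 cm²/s

A = 6s²
dA/dt = 12s · ds/dt = 12·17·12 = 2448 cm²/s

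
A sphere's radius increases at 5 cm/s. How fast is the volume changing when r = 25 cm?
12500π cm³/s

V = (4/3)πr³
dV/dt = dV/dr · dr/dt = 4πr² · 5
At r = 25: dV/dt = 12500π cm³/s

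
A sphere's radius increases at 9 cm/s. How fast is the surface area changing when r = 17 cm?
1224π cm²/s

S = 4πr²
dS/dt = dS/dr · dr/dt = 8πr · 9
At r = 17: dS/dt = 1224π cm²/s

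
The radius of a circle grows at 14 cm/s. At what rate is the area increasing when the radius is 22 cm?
616π cm²/s

A = πr²
dA/dt = 2πr · dr/dt = 2π(22)(14) = 616π cm²/s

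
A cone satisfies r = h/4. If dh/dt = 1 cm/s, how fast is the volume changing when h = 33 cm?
1089π/16 cm³/s

V = (1/3)π(h/4)²h = πh³/48
dV/dt = πh²/16 · 1
At h = 33: dV/dt = 1089π/16 cm³/s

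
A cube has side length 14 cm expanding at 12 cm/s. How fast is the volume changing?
7056 cm³/s

V = s³
dV/dt = 3s² · ds/dt = 3·14²·12 = 7056 cm³/s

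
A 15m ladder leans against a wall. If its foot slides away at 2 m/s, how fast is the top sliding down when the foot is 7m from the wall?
7√11/22 ≈ 1.055 m/s

x² + y² = 15²
2x·dx/dt + 2y·dy/dt = 0
dy/dt = -x/y · dx/dt = -7/(4√11) · 2 = -7√11/22 m/s
The top is descending at 7√11/22 ≈ 1.055 m/s.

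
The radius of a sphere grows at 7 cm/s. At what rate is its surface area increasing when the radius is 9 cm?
504π cm²/s

S = 4πr²
dS/dt = dS/dr · dr/dt = 8πr · 7
At r = 9: dS/dt = 504π cm²/s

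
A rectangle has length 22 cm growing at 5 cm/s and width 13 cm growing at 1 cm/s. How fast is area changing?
87 cm²/s

A = lw
dA/dt = w·dl/dt + l·dw/dt = 13·5 + 22·1 = 87 cm²/s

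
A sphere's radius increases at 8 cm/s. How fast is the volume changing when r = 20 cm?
12800π cm³/s

V = (4/3)πr³
dV/dt = dV/dr · dr/dt = 4πr² · 8
At r = 20: dV/dt = 12800π cm³/s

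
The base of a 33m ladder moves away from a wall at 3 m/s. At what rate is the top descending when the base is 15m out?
5√6/8 ≈ 1.531 m/s

x² + y² = 33²
2x·dx/dt + 2y·dy/dt = 0
dy/dt = -x/y · dx/dt = -15/(12√6) · 3 = -5√6/8 m/s
The top is descending at 5√6/8 ≈ 1.531 m/s.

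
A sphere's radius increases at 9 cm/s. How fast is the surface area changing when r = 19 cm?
1368π cm²/s

S = 4πr²
dS/dt = dS/dr · dr/dt = 8πr · 9
At r = 19: dS/dt = 1368π cm²/s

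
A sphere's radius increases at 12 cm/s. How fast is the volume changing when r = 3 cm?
432π cm³/s

V = (4/3)πr³
dV/dt = dV/dr · dr/dt = 4πr² · 12
At r = 3: dV/dt = 432π cm³/s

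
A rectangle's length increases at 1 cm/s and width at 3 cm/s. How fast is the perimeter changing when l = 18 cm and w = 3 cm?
8 cm/s

P = 2(l + w)
dP/dt = 2(dl/dt + dw/dt) = 2(1 + 3) = 8 cm/s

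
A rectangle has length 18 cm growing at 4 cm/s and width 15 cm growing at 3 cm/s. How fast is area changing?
114 cm²/s

A = lw
dA/dt = w·dl/dt + l·dw/dt = 15·4 + 18·3 = 114 cm²/s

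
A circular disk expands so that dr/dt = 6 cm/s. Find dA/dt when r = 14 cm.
168π cm²/s

A = πr²
dA/dt = 2πr · dr/dt = 2π(14)(6) = 168π cm²/s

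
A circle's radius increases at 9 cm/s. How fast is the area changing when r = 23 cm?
414π cm²/s

A = πr²
dA/dt = 2πr · dr/dt = 2π(23)(9) = 414π cm²/s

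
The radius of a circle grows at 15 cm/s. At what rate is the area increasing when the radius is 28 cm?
840π cm²/s

A = πr²
dA/dt = 2πr · dr/dt = 2π(28)(15) = 840π cm²/s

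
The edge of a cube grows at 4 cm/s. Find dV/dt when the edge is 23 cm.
6348 cm³/s

V = s³
dV/dt = 3s² · ds/dt = 3·23²·4 = 6348 cm³/s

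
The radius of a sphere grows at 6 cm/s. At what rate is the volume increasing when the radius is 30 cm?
21600π cm³/s

V = (4/3)πr³
dV/dt = dV/dr · dr/dt = 4πr² · 6
At r = 30: dV/dt = 21600π cm³/s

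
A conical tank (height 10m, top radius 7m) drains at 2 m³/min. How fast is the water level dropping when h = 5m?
8/(49π) ≈ 0.05197 m/min

r/h = 7/10, so r = (7/10)h
V = (1/3)πr²h = (1/3)π((7/10)h)²h = (49/300)πh³
dV/dh = (49/100)πh²
dh/dt = (dV/dt)/(dV/dh) = -2/((49/100)π·5²) = -8/(49π) m/min
The level is dropping at 8/(49π) ≈ 0.05197 m/min.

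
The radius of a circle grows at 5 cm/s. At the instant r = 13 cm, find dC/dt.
10π cm/s

C = 2πr
dC/dt = 2π · dr/dt = 2π · 5 = 10π cm/s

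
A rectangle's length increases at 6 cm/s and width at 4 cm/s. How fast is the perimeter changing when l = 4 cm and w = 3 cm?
20 cm/s

P = 2(l + w)
dP/dt = 2(dl/dt + dw/dt) = 2(6 + 4) = 20 cm/s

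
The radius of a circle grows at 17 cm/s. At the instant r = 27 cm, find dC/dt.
34π cm/s

C = 2πr
dC/dt = 2π · dr/dt = 2π · 17 = 34π cm/s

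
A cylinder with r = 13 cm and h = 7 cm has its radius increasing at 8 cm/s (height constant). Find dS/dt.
528π cm²/s

S = 2πrh + 2πr² (lateral + bases)
dS/dt = (2πh + 4πr)·dr/dt = (2π·7 + 4π·13)·8
= 528π cm²/s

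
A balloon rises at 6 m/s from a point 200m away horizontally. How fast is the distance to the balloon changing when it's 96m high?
72√769/769 ≈ 2.596 m/s

z² = 200² + y²
z = √(200² + 96²) = 8√769
dz/dt = y/z · dy/dt = 96/(8√769) · 6 = 72√769/769 ≈ 2.596 m/s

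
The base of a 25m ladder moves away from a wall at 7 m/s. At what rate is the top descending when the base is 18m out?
18√301/43 ≈ 7.263 m/s

x² + y² = 25²
2x·dx/dt + 2y·dy/dt = 0
dy/dt = -x/y · dx/dt = -18/√301 · 7 = -18√301/43 m/s
The top is descending at 18√301/43 ≈ 7.263 m/s.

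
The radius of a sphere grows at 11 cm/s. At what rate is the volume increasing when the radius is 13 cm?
7436π cm³/s

V = (4/3)πr³
dV/dt = dV/dr · dr/dt = 4πr² · 11
At r = 13: dV/dt = 7436π cm³/s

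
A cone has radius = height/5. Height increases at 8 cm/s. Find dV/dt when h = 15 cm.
72π cm³/s

V = (1/3)π(h/5)²h = πh³/75
dV/dt = πh²/25 · 8
At h = 15: dV/dt = 72π cm³/s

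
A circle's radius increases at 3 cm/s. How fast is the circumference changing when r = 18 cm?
6π cm/s

C = 2πr
dC/dt = 2π · dr/dt = 2π · 3 = 6π cm/s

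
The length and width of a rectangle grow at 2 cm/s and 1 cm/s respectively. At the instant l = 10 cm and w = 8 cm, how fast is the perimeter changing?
6 cm/s

P = 2(l + w)
dP/dt = 2(dl/dt + dw/dt) = 2(2 + 1) = 6 cm/s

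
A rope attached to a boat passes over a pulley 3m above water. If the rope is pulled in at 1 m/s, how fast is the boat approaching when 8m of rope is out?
8√55/55 ≈ 1.079 m/s

rope² = x² + 3²
x = √(8² - 3²) = √55
dx/dt = (rope/x) · d(rope)/dt = (8/√55) · (-1) = -8√55/55 m/s
The boat approaches at 8√55/55 ≈ 1.079 m/s.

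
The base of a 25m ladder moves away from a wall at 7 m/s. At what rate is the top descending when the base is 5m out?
7√6/12 ≈ 1.429 m/s

x² + y² = 25²
2x·dx/dt + 2y·dy/dt = 0
dy/dt = -x/y · dx/dt = -5/(10√6) · 7 = -7√6/12 m/s
The top is descending at 7√6/12 ≈ 1.429 m/s.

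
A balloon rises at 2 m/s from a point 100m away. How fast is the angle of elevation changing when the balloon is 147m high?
0.006327 rad/s

tan(θ) = y/100
sec²(θ) · dθ/dt = (1/100) · dy/dt
dθ/dt = cos²(θ)/100 · 2 = 100/(100² + 147²) · 2
dθ/dt = 0.006327 rad/s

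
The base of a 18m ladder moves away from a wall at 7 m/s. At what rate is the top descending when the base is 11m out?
11√203/29 ≈ 5.404 m/s

x² + y² = 18²
2x·dx/dt + 2y·dy/dt = 0
dy/dt = -x/y · dx/dt = -11/√203 · 7 = -11√203/29 m/s
The top is descending at 11√203/29 ≈ 5.404 m/s.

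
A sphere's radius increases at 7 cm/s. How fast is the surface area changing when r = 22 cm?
1232π cm²/s

S = 4πr²
dS/dt = dS/dr · dr/dt = 8πr · 7
At r = 22: dS/dt = 1232π cm²/s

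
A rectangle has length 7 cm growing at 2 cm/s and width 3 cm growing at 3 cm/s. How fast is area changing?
27 cm²/s

A = lw
dA/dt = w·dl/dt + l·dw/dt = 3·2 + 7·3 = 27 cm²/s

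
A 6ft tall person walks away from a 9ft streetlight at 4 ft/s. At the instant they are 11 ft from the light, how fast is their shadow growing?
8 ft/s

By similar triangles: 9/(x+s) = 6/s
Solving: s = 6x/3
ds/dt = 6/3 · dx/dt = 2 · 4 = 8 ft/s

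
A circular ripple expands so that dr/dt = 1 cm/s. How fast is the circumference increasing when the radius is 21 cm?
2π cm/s

C = 2πr
dC/dt = 2π · dr/dt = 2π · 1 = 2π cm/s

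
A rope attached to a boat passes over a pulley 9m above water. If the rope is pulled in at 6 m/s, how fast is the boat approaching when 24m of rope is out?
48√55/55 ≈ 6.472 m/s

rope² = x² + 9²
x = √(24² - 9²) = 3√55
dx/dt = (rope/x) · d(rope)/dt = (24/(3√55)) · (-6) = -48√55/55 m/s
The boat approaches at 48√55/55 ≈ 6.472 m/s.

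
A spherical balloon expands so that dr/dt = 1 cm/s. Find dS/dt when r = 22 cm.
176π cm²/s

S = 4πr²
dS/dt = dS/dr · dr/dt = 8πr · 1
At r = 22: dS/dt = 176π cm²/s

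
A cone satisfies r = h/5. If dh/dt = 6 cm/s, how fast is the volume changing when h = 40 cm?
384π cm³/s

V = (1/3)π(h/5)²h = πh³/75
dV/dt = πh²/25 · 6
At h = 40: dV/dt = 384π cm³/s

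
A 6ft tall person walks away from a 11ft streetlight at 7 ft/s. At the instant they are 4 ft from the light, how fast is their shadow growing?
42/5 ft/s

By similar triangles: 11/(x+s) = 6/s
Solving: s = 6x/5
ds/dt = 6/5 · dx/dt = 6/5 · 7 = 42/5 ft/s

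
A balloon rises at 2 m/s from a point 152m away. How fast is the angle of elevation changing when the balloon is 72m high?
0.010747 rad/s

tan(θ) = y/152
sec²(θ) · dθ/dt = (1/152) · dy/dt
dθ/dt = cos²(θ)/152 · 2 = 152/(152² + 72²) · 2
dθ/dt = 0.010747 rad/s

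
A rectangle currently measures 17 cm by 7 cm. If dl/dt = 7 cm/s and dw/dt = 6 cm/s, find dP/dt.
26 cm/s

P = 2(l + w)
dP/dt = 2(dl/dt + dw/dt) = 2(7 + 6) = 26 cm/s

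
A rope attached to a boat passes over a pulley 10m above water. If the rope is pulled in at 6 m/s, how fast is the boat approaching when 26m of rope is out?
13/2 = 6.5 m/s

rope² = x² + 10²
x = √(26² - 10²) = 24
dx/dt = (rope/x) · d(rope)/dt = (26/24) · (-6) = -13/2 m/s
The boat approaches at 13/2 = 6.5 m/s.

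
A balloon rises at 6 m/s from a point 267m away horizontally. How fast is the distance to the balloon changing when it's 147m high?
147√10322/5161 ≈ 2.894 m/s

z² = 267² + y²
z = √(267² + 147²) = 3√10322
dz/dt = y/z · dy/dt = 147/(3√10322) · 6 = 147√10322/5161 ≈ 2.894 m/s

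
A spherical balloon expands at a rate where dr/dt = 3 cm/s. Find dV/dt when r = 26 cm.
8112π cm³/s

V = (4/3)πr³
dV/dt = dV/dr · dr/dt = 4πr² · 3
At r = 26: dV/dt = 8112π cm³/s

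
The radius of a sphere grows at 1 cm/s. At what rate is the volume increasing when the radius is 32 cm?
4096π cm³/s

V = (4/3)πr³
dV/dt = dV/dr · dr/dt = 4πr² · 1
At r = 32: dV/dt = 4096π cm³/s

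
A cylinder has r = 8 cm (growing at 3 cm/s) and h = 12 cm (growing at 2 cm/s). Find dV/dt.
704π cm³/s

V = πr²h
dV/dt = 2πrh·dr/dt + πr²·dh/dt
= 2π(8)(12)(3) + π(8)²(2)
= 704π cm³/s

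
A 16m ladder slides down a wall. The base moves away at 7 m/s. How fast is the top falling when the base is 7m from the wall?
49√23/69 ≈ 3.406 m/s

x² + y² = 16²
2x·dx/dt + 2y·dy/dt = 0
dy/dt = -x/y · dx/dt = -7/(3√23) · 7 = -49√23/69 m/s
The top is descending at 49√23/69 ≈ 3.406 m/s.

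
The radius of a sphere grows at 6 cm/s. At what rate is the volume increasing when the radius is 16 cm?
6144π cm³/s

V = (4/3)πr³
dV/dt = dV/dr · dr/dt = 4πr² · 6
At r = 16: dV/dt = 6144π cm³/s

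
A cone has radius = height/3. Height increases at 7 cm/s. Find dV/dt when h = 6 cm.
28π cm³/s

V = (1/3)π(h/3)²h = πh³/27
dV/dt = πh²/9 · 7
At h = 6: dV/dt = 28π cm³/s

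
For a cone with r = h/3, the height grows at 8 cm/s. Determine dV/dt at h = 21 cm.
392π cm³/s

V = (1/3)π(h/3)²h = πh³/27
dV/dt = πh²/9 · 8
At h = 21: dV/dt = 392π cm³/s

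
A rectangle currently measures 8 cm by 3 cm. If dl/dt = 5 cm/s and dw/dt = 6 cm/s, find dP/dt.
22 cm/s

P = 2(l + w)
dP/dt = 2(dl/dt + dw/dt) = 2(5 + 6) = 22 cm/s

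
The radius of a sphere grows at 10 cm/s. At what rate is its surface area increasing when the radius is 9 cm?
720π cm²/s

S = 4πr²
dS/dt = dS/dr · dr/dt = 8πr · 10
At r = 9: dS/dt = 720π cm²/s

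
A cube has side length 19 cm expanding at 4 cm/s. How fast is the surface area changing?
912 cm²/s

A = 6s²
dA/dt = 12s · ds/dt = 12·19·4 = 912 cm²/s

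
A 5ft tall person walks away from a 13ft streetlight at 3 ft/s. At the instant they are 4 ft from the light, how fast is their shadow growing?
15/8 ft/s

By similar triangles: 13/(x+s) = 5/s
Solving: s = 5x/8
ds/dt = 5/8 · dx/dt = 5/8 · 3 = 15/8 ft/s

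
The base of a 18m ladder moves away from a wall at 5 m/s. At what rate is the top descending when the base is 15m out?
25√11/11 ≈ 7.538 m/s

x² + y² = 18²
2x·dx/dt + 2y·dy/dt = 0
dy/dt = -x/y · dx/dt = -15/(3√11) · 5 = -25√11/11 m/s
The top is descending at 25√11/11 ≈ 7.538 m/s.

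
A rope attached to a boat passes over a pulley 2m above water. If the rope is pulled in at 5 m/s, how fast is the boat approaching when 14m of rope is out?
35√3/12 ≈ 5.052 m/s

rope² = x² + 2²
x = √(14² - 2²) = 8√3
dx/dt = (rope/x) · d(rope)/dt = (14/(8√3)) · (-5) = -35√3/12 m/s
The boat approaches at 35√3/12 ≈ 5.052 m/s.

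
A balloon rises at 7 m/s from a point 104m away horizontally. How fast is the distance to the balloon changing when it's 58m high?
203√3545/3545 ≈ 3.409 m/s

z² = 104² + y²
z = √(104² + 58²) = 2√3545
dz/dt = y/z · dy/dt = 58/(2√3545) · 7 = 203√3545/3545 ≈ 3.409 m/s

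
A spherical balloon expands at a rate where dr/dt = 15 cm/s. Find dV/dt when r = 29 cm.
50460π cm³/s

V = (4/3)πr³
dV/dt = dV/dr · dr/dt = 4πr² · 15
At r = 29: dV/dt = 50460π cm³/s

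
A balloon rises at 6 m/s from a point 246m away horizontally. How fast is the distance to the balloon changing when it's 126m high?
63√2122/1061 ≈ 2.735 m/s

z² = 246² + y²
z = √(246² + 126²) = 6√2122
dz/dt = y/z · dy/dt = 126/(6√2122) · 6 = 63√2122/1061 ≈ 2.735 m/s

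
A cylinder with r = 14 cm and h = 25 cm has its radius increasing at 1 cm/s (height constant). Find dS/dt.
106π cm²/s

S = 2πrh + 2πr² (lateral + bases)
dS/dt = (2πh + 4πr)·dr/dt = (2π·25 + 4π·14)·1
= 106π cm²/s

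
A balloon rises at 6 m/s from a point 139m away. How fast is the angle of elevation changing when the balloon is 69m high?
0.034632 rad/s

tan(θ) = y/139
sec²(θ) · dθ/dt = (1/139) · dy/dt
dθ/dt = cos²(θ)/139 · 6 = 139/(139² + 69²) · 6
dθ/dt = 0.034632 rad/s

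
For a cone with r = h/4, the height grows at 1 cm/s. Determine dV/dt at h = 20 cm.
25π cm³/s

V = (1/3)π(h/4)²h = πh³/48
dV/dt = πh²/16 · 1
At h = 20: dV/dt = 25π cm³/s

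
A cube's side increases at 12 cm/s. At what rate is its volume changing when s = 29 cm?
30276 cm³/s

V = s³
dV/dt = 3s² · ds/dt = 3·29²·12 = 30276 cm³/s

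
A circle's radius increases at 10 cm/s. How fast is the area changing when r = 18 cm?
360π cm²/s

A = πr²
dA/dt = 2πr · dr/dt = 2π(18)(10) = 360π cm²/s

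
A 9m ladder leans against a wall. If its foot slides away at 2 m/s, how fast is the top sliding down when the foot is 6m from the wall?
4√5/5 ≈ 1.789 m/s

x² + y² = 9²
2x·dx/dt + 2y·dy/dt = 0
dy/dt = -x/y · dx/dt = -6/(3√5) · 2 = -4√5/5 m/s
The top is descending at 4√5/5 ≈ 1.789 m/s.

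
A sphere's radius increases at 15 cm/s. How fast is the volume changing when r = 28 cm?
47040π cm³/s

V = (4/3)πr³
dV/dt = dV/dr · dr/dt = 4πr² · 15
At r = 28: dV/dt = 47040π cm³/s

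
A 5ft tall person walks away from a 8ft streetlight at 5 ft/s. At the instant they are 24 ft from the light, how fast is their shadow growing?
25/3 ft/s

By similar triangles: 8/(x+s) = 5/s
Solving: s = 5x/3
ds/dt = 5/3 · dx/dt = 5/3 · 5 = 25/3 ft/s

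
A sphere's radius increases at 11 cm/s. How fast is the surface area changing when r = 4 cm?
352π cm²/s

S = 4πr²
dS/dt = dS/dr · dr/dt = 8πr · 11
At r = 4: dS/dt = 352π cm²/s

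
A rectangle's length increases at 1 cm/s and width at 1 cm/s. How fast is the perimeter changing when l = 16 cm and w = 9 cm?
4 cm/s

P = 2(l + w)
dP/dt = 2(dl/dt + dw/dt) = 2(1 + 1) = 4 cm/s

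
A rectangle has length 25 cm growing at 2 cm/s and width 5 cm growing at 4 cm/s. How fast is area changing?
110 cm²/s

A = lw
dA/dt = w·dl/dt + l·dw/dt = 5·2 + 25·4 = 110 cm²/s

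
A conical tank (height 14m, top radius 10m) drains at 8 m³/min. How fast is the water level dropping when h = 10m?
98/(625π) ≈ 0.04991 m/min

r/h = 10/14, so r = (5/7)h
V = (1/3)πr²h = (1/3)π((5/7)h)²h = (25/147)πh³
dV/dh = (25/49)πh²
dh/dt = (dV/dt)/(dV/dh) = -8/((25/49)π·10²) = -98/(625π) m/min
The level is dropping at 98/(625π) ≈ 0.04991 m/min.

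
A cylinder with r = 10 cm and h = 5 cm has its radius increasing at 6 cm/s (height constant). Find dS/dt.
300π cm²/s

S = 2πrh + 2πr² (lateral + bases)
dS/dt = (2πh + 4πr)·dr/dt = (2π·5 + 4π·10)·6
= 300π cm²/s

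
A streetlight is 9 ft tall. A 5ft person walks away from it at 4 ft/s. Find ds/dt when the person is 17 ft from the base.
5 ft/s

By similar triangles: 9/(x+s) = 5/s
Solving: s = 5x/4
ds/dt = 5/4 · dx/dt = 5/4 · 4 = 5 ft/s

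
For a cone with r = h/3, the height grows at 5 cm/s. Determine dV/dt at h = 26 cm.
3380π/9 cm³/s

V = (1/3)π(h/3)²h = πh³/27
dV/dt = πh²/9 · 5
At h = 26: dV/dt = 3380π/9 cm³/s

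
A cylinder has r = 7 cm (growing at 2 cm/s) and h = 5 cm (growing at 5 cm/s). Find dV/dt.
385π cm³/s

V = πr²h
dV/dt = 2πrh·dr/dt + πr²·dh/dt
= 2π(7)(5)(2) + π(7)²(5)
= 385π cm³/s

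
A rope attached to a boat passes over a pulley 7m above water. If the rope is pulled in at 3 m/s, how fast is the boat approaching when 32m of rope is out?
32√39/65 ≈ 3.074 m/s

rope² = x² + 7²
x = √(32² - 7²) = 5√39
dx/dt = (rope/x) · d(rope)/dt = (32/(5√39)) · (-3) = -32√39/65 m/s
The boat approaches at 32√39/65 ≈ 3.074 m/s.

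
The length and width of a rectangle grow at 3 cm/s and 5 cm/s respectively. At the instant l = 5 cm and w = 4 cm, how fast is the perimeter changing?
16 cm/s

P = 2(l + w)
dP/dt = 2(dl/dt + dw/dt) = 2(3 + 5) = 16 cm/s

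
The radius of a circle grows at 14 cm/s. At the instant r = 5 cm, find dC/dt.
28π cm/s

C = 2πr
dC/dt = 2π · dr/dt = 2π · 14 = 28π cm/s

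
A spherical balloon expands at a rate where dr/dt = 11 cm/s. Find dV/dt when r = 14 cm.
8624π cm³/s

V = (4/3)πr³
dV/dt = dV/dr · dr/dt = 4πr² · 11
At r = 14: dV/dt = 8624π cm³/s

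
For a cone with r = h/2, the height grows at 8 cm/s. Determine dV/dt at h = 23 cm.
1058π cm³/s

V = (1/3)π(h/2)²h = πh³/12
dV/dt = πh²/4 · 8
At h = 23: dV/dt = 1058π cm³/s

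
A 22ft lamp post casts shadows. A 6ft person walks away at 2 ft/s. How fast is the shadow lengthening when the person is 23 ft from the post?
3/4 ft/s

By similar triangles: 22/(x+s) = 6/s
Solving: s = 6x/16
ds/dt = 6/16 · dx/dt = 3/8 · 2 = 3/4 ft/s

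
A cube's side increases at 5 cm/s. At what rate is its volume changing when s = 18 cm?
4860 cm³/s

V = s³
dV/dt = 3s² · ds/dt = 3·18²·5 = 4860 cm³/s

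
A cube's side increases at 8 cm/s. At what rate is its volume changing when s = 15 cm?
5400 cm³/s

V = s³
dV/dt = 3s² · ds/dt = 3·15²·8 = 5400 cm³/s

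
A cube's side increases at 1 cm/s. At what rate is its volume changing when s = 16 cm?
768 cm³/s

V = s³
dV/dt = 3s² · ds/dt = 3·16²·1 = 768 cm³/s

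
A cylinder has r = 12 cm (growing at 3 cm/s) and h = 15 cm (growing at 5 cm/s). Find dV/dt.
1800π cm³/s

V = πr²h
dV/dt = 2πrh·dr/dt + πr²·dh/dt
= 2π(12)(15)(3) + π(12)²(5)
= 1800π cm³/s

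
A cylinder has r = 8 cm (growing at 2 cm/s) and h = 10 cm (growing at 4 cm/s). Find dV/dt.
576π cm³/s

V = πr²h
dV/dt = 2πrh·dr/dt + πr²·dh/dt
= 2π(8)(10)(2) + π(8)²(4)
= 576π cm³/s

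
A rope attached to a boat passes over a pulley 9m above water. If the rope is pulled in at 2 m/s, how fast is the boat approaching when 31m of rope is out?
31√55/110 ≈ 2.09 m/s

rope² = x² + 9²
x = √(31² - 9²) = 4√55
dx/dt = (rope/x) · d(rope)/dt = (31/(4√55)) · (-2) = -31√55/110 m/s
The boat approaches at 31√55/110 ≈ 2.09 m/s.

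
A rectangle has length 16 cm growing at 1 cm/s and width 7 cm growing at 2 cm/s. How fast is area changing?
39 cm²/s

A = lw
dA/dt = w·dl/dt + l·dw/dt = 7·1 + 16·2 = 39 cm²/s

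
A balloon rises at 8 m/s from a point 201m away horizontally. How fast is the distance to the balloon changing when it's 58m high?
464√43765/43765 ≈ 2.218 m/s

z² = 201² + y²
z = √(201² + 58²) = √43765
dz/dt = y/z · dy/dt = 58/√43765 · 8 = 464√43765/43765 ≈ 2.218 m/s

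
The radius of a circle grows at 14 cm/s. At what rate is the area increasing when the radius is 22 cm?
616π cm²/s

A = πr²
dA/dt = 2πr · dr/dt = 2π(22)(14) = 616π cm²/s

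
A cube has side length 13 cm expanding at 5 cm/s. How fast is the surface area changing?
780 cm²/s

A = 6s²
dA/dt = 12s · ds/dt = 12·13·5 = 780 cm²/s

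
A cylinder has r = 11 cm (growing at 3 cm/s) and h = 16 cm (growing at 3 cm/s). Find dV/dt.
1419π cm³/s

V = πr²h
dV/dt = 2πrh·dr/dt + πr²·dh/dt
= 2π(11)(16)(3) + π(11)²(3)
= 1419π cm³/s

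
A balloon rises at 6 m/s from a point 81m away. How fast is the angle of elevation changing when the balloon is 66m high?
0.044518 rad/s

tan(θ) = y/81
sec²(θ) · dθ/dt = (1/81) · dy/dt
dθ/dt = cos²(θ)/81 · 6 = 81/(81² + 66²) · 6
dθ/dt = 0.044518 rad/s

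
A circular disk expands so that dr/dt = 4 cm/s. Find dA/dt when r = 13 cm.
104π cm²/s

A = πr²
dA/dt = 2πr · dr/dt = 2π(13)(4) = 104π cm²/s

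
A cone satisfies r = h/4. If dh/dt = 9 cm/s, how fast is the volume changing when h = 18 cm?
729π/4 cm³/s

V = (1/3)π(h/4)²h = πh³/48
dV/dt = πh²/16 · 9
At h = 18: dV/dt = 729π/4 cm³/s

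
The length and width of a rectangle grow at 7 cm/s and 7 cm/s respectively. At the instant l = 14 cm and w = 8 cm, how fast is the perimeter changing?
28 cm/s

P = 2(l + w)
dP/dt = 2(dl/dt + dw/dt) = 2(7 + 7) = 28 cm/s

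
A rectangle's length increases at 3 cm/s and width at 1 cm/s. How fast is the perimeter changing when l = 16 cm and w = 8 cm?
8 cm/s

P = 2(l + w)
dP/dt = 2(dl/dt + dw/dt) = 2(3 + 1) = 8 cm/s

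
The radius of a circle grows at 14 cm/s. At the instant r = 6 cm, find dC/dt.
28π cm/s

C = 2πr
dC/dt = 2π · dr/dt = 2π · 14 = 28π cm/s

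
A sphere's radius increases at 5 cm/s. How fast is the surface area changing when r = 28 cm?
1120π cm²/s

S = 4πr²
dS/dt = dS/dr · dr/dt = 8πr · 5
At r = 28: dS/dt = 1120π cm²/s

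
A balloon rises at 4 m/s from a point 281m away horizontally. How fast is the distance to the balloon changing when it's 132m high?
528√96385/96385 ≈ 1.701 m/s

z² = 281² + y²
z = √(281² + 132²) = √96385
dz/dt = y/z · dy/dt = 132/√96385 · 4 = 528√96385/96385 ≈ 1.701 m/s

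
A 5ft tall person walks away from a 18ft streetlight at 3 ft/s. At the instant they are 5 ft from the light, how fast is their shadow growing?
15/13 ft/s

By similar triangles: 18/(x+s) = 5/s
Solving: s = 5x/13
ds/dt = 5/13 · dx/dt = 5/13 · 3 = 15/13 ft/s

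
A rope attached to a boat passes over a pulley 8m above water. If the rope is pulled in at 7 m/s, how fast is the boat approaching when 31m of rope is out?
217√897/897 ≈ 7.245 m/s

rope² = x² + 8²
x = √(31² - 8²) = √897
dx/dt = (rope/x) · d(rope)/dt = (31/√897) · (-7) = -217√897/897 m/s
The boat approaches at 217√897/897 ≈ 7.245 m/s.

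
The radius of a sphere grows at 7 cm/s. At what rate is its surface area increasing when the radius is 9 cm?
504π cm²/s

S = 4πr²
dS/dt = dS/dr · dr/dt = 8πr · 7
At r = 9: dS/dt = 504π cm²/s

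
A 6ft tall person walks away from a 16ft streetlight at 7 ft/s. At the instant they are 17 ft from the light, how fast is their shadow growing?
21/5 ft/s

By similar triangles: 16/(x+s) = 6/s
Solving: s = 6x/10
ds/dt = 6/10 · dx/dt = 3/5 · 7 = 21/5 ft/s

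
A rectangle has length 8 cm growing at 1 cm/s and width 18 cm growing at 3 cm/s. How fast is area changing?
42 cm²/s

A = lw
dA/dt = w·dl/dt + l·dw/dt = 18·1 + 8·3 = 42 cm²/s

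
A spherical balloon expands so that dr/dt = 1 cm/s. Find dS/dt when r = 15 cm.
120π cm²/s

S = 4πr²
dS/dt = dS/dr · dr/dt = 8πr · 1
At r = 15: dS/dt = 120π cm²/s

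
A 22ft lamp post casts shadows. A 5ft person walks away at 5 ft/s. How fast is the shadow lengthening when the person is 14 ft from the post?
25/17 ft/s

By similar triangles: 22/(x+s) = 5/s
Solving: s = 5x/17
ds/dt = 5/17 · dx/dt = 5/17 · 5 = 25/17 ft/s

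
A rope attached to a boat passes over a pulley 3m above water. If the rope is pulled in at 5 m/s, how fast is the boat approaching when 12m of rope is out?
4√15/3 ≈ 5.164 m/s

rope² = x² + 3²
x = √(12² - 3²) = 3√15
dx/dt = (rope/x) · d(rope)/dt = (12/(3√15)) · (-5) = -4√15/3 m/s
The boat approaches at 4√15/3 ≈ 5.164 m/s.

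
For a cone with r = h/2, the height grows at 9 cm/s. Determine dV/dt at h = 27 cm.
6561π/4 cm³/s

V = (1/3)π(h/2)²h = πh³/12
dV/dt = πh²/4 · 9
At h = 27: dV/dt = 6561π/4 cm³/s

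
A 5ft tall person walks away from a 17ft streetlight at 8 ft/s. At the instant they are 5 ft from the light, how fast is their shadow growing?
10/3 ft/s

By similar triangles: 17/(x+s) = 5/s
Solving: s = 5x/12
ds/dt = 5/12 · dx/dt = 5/12 · 8 = 10/3 ft/s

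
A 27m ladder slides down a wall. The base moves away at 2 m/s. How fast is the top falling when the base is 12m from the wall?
8√65/65 ≈ 0.9923 m/s

x² + y² = 27²
2x·dx/dt + 2y·dy/dt = 0
dy/dt = -x/y · dx/dt = -12/(3√65) · 2 = -8√65/65 m/s
The top is descending at 8√65/65 ≈ 0.9923 m/s.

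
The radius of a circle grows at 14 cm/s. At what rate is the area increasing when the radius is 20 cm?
560π cm²/s

A = πr²
dA/dt = 2πr · dr/dt = 2π(20)(14) = 560π cm²/s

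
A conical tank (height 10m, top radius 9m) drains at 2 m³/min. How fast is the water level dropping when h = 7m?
200/(3969π) ≈ 0.01604 m/min

r/h = 9/10, so r = (9/10)h
V = (1/3)πr²h = (1/3)π((9/10)h)²h = (27/100)πh³
dV/dh = (81/100)πh²
dh/dt = (dV/dt)/(dV/dh) = -2/((81/100)π·7²) = -200/(3969π) m/min
The level is dropping at 200/(3969π) ≈ 0.01604 m/min.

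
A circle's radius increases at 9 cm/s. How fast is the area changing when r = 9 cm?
162π cm²/s

A = πr²
dA/dt = 2πr · dr/dt = 2π(9)(9) = 162π cm²/s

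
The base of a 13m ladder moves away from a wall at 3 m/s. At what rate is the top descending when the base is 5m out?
5/4 = 1.25 m/s

x² + y² = 13²
2x·dx/dt + 2y·dy/dt = 0
dy/dt = -x/y · dx/dt = -5/12 · 3 = -5/4 m/s
The top is descending at 5/4 = 1.25 m/s.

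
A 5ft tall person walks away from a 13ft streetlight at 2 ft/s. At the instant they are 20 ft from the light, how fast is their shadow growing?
5/4 ft/s

By similar triangles: 13/(x+s) = 5/s
Solving: s = 5x/8
ds/dt = 5/8 · dx/dt = 5/8 · 2 = 5/4 ft/s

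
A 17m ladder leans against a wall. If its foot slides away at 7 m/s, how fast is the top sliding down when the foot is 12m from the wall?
84√145/145 ≈ 6.976 m/s

x² + y² = 17²
2x·dx/dt + 2y·dy/dt = 0
dy/dt = -x/y · dx/dt = -12/√145 · 7 = -84√145/145 m/s
The top is descending at 84√145/145 ≈ 6.976 m/s.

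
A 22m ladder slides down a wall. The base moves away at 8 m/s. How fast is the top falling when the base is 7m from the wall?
56√435/435 ≈ 2.685 m/s

x² + y² = 22²
2x·dx/dt + 2y·dy/dt = 0
dy/dt = -x/y · dx/dt = -7/√435 · 8 = -56√435/435 m/s
The top is descending at 56√435/435 ≈ 2.685 m/s.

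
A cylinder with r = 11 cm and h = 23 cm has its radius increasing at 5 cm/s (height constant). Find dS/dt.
450π cm²/s

S = 2πrh + 2πr² (lateral + bases)
dS/dt = (2πh + 4πr)·dr/dt = (2π·23 + 4π·11)·5
= 450π cm²/s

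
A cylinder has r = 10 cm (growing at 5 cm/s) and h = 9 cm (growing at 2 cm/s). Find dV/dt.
1100π cm³/s

V = πr²h
dV/dt = 2πrh·dr/dt + πr²·dh/dt
= 2π(10)(9)(5) + π(10)²(2)
= 1100π cm³/s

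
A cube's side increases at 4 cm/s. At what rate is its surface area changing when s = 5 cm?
240 cm²/s

A = 6s²
dA/dt = 12s · ds/dt = 12·5·4 = 240 cm²/s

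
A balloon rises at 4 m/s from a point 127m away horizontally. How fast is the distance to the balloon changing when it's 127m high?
2√2 ≈ 2.828 m/s

z² = 127² + y²
z = √(127² + 127²) = 127√2
dz/dt = y/z · dy/dt = 127/(127√2) · 4 = 2√2 ≈ 2.828 m/s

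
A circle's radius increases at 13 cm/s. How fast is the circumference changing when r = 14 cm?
26π cm/s

C = 2πr
dC/dt = 2π · dr/dt = 2π · 13 = 26π cm/s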